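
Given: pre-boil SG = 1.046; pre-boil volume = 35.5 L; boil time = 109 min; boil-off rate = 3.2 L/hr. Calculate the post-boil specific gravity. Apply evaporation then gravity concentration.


V_post = V_pre − rate·(t/60);  SG_post = 1 + (SG_pre−1)·V_pre/V_post
V_post = 35.5 − 3.2·(109/60) = 29.6867
SG_post = 1 + (1.046 − 1)·35.5/29.6867

1.0550


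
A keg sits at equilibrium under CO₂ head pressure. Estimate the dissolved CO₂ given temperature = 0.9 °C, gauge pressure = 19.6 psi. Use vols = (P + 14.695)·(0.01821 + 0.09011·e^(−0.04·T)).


vols = (19.6 + 14.695)·(0.01821 + 0.09011·e^(−0.04·0.9))

3.6056 volumes


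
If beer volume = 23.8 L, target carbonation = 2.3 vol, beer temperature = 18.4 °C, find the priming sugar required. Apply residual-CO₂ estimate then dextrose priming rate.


residual = 14.695·(0.01821 + 0.09011·e^(−0.04·T));  sugar = (target − residual)·4.0·V
residual = 14.695·(0.01821 + 0.09011·e^(−0.04·18.4)) = 0.9019
sugar = (2.3 − 0.9019)·4.0·23.8

133.0985 g


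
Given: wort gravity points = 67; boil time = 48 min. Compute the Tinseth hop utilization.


U = 1.65·0.000125^(GP/1000) · (1 − e^(−0.04·t))/4.15
bigness = 1.65·0.000125^(67/1000) = 0.9036
boil_factor = (1 − e^(−0.04·48))/4.15 = 0.2056
U = 0.9036 · 0.2056

0.1858


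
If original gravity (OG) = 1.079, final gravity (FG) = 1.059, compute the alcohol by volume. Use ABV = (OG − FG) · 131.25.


ABV = (1.079 − 1.059) · 131.25

2.6250 % ABV


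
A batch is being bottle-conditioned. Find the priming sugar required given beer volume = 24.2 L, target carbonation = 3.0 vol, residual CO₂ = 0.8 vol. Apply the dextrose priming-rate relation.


sugar = (target − residual)·4.0·V
sugar = (3.0 − 0.8)·4.0·24.2

212.9600 g


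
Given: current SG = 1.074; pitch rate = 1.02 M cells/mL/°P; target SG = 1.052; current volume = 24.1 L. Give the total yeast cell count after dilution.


V_w = V·((SG_c−1)/(SG_t−1)−1);  °P = 259 − 259/SG_t;  cells = rate·(V+V_w)·°P
V_w = 24.1·((1.074−1)/(1.052−1)−1) = 10.1962
V_final = 24.1 + 10.1962 = 34.2962
°P = 259 − 259/1.052 = 12.8023
cells = 1.02·34.2962·12.8023

447.8504 billion cells


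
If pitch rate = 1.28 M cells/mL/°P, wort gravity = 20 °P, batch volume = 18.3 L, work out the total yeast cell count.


cells (billions) = rate · V_L · °P
cells = 1.28 · 18.3 · 20

468.4800 billion cells


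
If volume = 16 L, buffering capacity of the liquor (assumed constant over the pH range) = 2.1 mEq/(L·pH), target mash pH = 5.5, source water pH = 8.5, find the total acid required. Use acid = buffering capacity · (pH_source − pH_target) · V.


acid = 2.1 · (8.5 − 5.5) · 16

100.8000 mEq


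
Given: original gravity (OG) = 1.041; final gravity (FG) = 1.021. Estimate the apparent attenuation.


AA = (OG − FG)/(OG − 1) · 100
AA = (1.041 − 1.021)/(1.041 − 1) · 100

48.7805 %


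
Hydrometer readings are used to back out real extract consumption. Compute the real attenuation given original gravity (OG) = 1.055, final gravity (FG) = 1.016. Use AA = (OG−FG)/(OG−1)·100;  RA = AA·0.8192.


AA = (1.055 − 1.016)/(1.055 − 1)·100 = 70.9091
RA = 70.9091·0.8192

58.0887 %


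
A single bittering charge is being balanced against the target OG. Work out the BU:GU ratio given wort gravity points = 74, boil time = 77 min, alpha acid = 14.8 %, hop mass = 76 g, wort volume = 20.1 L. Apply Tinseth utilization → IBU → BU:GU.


U = 1.65·0.000125^(GP/1000)·(1−e^(−0.04t))/4.15;  IBU = (α/100)·m·U·1000/V;  BU:GU = IBU/GP
U = 1.65·0.000125^(74/1000)·(1−e^(−0.04·77))/4.15 = 0.1951
IBU = (14.8/100)·76·0.1951·1000/20.1 = 109.1574
BU:GU = 109.1574/74

1.4751


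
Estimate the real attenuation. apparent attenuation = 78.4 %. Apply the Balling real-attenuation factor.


RA = AA · 0.8192
RA = 78.4 · 0.8192

64.2253 %


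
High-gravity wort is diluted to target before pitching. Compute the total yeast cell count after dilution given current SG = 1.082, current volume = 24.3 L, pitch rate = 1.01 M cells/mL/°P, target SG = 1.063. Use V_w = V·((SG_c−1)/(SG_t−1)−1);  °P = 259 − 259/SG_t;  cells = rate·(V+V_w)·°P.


V_w = 24.3·((1.082−1)/(1.063−1)−1) = 7.3286
V_final = 24.3 + 7.3286 = 31.6286
°P = 259 − 259/1.063 = 15.3500
cells = 1.01·31.6286·15.3500

490.3521 billion cells


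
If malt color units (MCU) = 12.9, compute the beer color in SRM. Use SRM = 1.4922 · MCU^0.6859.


SRM = 1.4922 · 12.9^0.6859

8.6215 SRM


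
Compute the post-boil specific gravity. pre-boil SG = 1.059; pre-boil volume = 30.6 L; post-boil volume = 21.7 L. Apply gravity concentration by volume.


SG_post = 1 + (SG_pre − 1)·V_pre/V_post
pts_pre = (1.059 − 1)·1000 = 59.0000
pts_post = 59.0000·30.6/21.7 = 83.1982
SG_post = 1 + 83.1982/1000

1.0832


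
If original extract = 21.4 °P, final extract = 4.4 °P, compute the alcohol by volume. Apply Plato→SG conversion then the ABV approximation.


SG = 259/(259 − P);  ABV = (OG − FG)·131.25
OG = 259/(259 − 21.4) = 1.0901
FG = 259/(259 − 4.4) = 1.0173
ABV = (1.0901 − 1.0173)·131.25

9.5531 % ABV


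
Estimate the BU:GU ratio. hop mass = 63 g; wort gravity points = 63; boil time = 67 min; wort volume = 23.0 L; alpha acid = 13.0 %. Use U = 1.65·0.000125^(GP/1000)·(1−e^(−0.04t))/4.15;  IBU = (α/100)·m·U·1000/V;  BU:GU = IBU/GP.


U = 1.65·0.000125^(63/1000)·(1−e^(−0.04·67))/4.15 = 0.2102
IBU = (13.0/100)·63·0.2102·1000/23.0 = 74.8601
BU:GU = 74.8601/63

1.1883


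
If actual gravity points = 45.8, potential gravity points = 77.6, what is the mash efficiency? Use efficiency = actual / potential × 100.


efficiency = 45.8 / 77.6 × 100

59.0206 %


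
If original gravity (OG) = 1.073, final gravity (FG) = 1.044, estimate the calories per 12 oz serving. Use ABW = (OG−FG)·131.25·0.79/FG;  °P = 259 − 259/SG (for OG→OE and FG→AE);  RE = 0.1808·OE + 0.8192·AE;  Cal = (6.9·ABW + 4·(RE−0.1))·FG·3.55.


ABW = (1.073 − 1.044)·131.25·0.79/1.044 = 2.8802
OE = 259 − 259/1.073 = 17.6207 °P
AE = 259 − 259/1.044 = 10.9157 °P
RE = 0.1808·17.6207 + 0.8192·10.9157 = 12.1280 °P
Cal = (6.9·2.8802 + 4·(12.1280−0.1))·1.044·3.55

251.9672 kcal


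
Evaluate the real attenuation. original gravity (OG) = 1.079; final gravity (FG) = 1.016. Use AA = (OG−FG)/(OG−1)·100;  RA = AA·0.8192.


AA = (1.079 − 1.016)/(1.079 − 1)·100 = 79.7468
RA = 79.7468·0.8192

65.3286 %


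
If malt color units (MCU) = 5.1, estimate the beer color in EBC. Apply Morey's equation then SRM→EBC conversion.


SRM = 1.4922·MCU^0.6859;  EBC = SRM·1.97
SRM = 1.4922·5.1^0.6859 = 4.5619
EBC = 4.5619·1.97

8.9870 EBC


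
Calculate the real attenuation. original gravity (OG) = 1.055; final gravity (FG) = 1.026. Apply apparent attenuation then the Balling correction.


AA = (OG−FG)/(OG−1)·100;  RA = AA·0.8192
AA = (1.055 − 1.026)/(1.055 − 1)·100 = 52.7273
RA = 52.7273·0.8192

43.1942 %


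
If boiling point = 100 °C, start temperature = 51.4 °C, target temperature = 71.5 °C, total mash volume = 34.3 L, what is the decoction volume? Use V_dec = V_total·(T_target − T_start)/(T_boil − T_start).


V_dec = 34.3·(71.5 − 51.4)/(100 − 51.4)

14.1858 L


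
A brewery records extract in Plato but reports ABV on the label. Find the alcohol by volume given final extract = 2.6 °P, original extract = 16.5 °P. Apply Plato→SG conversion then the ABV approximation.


SG = 259/(259 − P);  ABV = (OG − FG)·131.25
OG = 259/(259 − 16.5) = 1.0680
FG = 259/(259 − 2.6) = 1.0101
ABV = (1.0680 − 1.0101)·131.25

7.5995 % ABV


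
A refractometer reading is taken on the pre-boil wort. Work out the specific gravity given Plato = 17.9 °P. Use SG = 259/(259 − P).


SG = 259/(259 − 17.9)

1.0742


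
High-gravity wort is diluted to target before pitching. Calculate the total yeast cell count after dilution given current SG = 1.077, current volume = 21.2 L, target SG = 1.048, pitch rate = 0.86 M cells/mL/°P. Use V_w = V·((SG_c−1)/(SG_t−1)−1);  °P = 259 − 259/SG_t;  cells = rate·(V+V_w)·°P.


V_w = 21.2·((1.077−1)/(1.048−1)−1) = 12.8083
V_final = 21.2 + 12.8083 = 34.0083
°P = 259 − 259/1.048 = 11.8626
cells = 0.86·34.0083·11.8626

346.9473 billion cells


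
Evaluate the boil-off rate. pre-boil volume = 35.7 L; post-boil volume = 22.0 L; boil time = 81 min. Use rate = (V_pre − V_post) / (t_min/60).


rate = (35.7 − 22.0) / (81/60)

10.1481 L/hr


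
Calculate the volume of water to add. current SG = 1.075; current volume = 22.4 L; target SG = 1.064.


V_water = V·((SG_curr − 1)/(SG_target − 1) − 1)
V_water = 22.4·((1.075 − 1)/(1.064 − 1) − 1)

3.8500 L


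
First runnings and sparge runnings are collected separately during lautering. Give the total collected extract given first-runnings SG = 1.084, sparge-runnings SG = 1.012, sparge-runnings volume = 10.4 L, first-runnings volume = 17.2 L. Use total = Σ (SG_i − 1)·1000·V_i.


first = (1.084 − 1)·1000·17.2 = 1444.8000
sparge = (1.012 − 1)·1000·10.4 = 124.8000
total = 1444.8000 + 124.8000

1569.6000 gravity·L


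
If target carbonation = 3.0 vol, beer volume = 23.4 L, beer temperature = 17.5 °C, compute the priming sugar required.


residual = 14.695·(0.01821 + 0.09011·e^(−0.04·T));  sugar = (target − residual)·4.0·V
residual = 14.695·(0.01821 + 0.09011·e^(−0.04·17.5)) = 0.9252
sugar = (3.0 − 0.9252)·4.0·23.4

194.2053 g


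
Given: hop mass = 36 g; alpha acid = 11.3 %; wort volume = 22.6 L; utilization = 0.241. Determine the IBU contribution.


IBU = (α/100)·mass·U·1000 / V
IBU = (11.3/100)·36·0.241·1000 / 22.6

43.3800 IBU


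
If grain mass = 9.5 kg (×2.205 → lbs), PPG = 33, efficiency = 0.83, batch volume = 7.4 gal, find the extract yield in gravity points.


points = lbs × PPG × eff / vol
lbs = 9.5 × 2.205 = 20.9475
points = 20.9475 × 33 × 0.83 / 7.4

77.5341 points


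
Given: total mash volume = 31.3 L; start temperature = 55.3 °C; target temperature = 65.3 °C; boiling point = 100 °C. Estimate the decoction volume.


V_dec = V_total·(T_target − T_start)/(T_boil − T_start)
V_dec = 31.3·(65.3 − 55.3)/(100 − 55.3)

7.0022 L


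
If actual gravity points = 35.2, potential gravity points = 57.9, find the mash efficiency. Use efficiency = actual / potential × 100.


efficiency = 35.2 / 57.9 × 100

60.7945 %


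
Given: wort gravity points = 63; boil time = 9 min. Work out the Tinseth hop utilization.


U = 1.65·0.000125^(GP/1000) · (1 − e^(−0.04·t))/4.15
bigness = 1.65·0.000125^(63/1000) = 0.9367
boil_factor = (1 − e^(−0.04·9))/4.15 = 0.0728
U = 0.9367 · 0.0728

0.0682


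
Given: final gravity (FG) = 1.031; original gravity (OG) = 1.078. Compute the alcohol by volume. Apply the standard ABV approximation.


ABV = (OG − FG) · 131.25
ABV = (1.078 − 1.031) · 131.25

6.1688 % ABV


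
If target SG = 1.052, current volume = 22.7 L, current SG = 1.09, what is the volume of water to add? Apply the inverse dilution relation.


V_water = V·((SG_curr − 1)/(SG_target − 1) − 1)
V_water = 22.7·((1.09 − 1)/(1.052 − 1) − 1)

16.5885 L


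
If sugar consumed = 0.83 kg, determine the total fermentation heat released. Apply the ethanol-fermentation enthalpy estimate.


Q = m_sugar · 590 kJ/kg
Q = 0.83 · 590

489.7000 kJ


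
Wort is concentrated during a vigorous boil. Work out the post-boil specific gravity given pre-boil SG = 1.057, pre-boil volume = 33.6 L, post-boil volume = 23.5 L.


SG_post = 1 + (SG_pre − 1)·V_pre/V_post
pts_pre = (1.057 − 1)·1000 = 57.0000
pts_post = 57.0000·33.6/23.5 = 81.4979
SG_post = 1 + 81.4979/1000

1.0815


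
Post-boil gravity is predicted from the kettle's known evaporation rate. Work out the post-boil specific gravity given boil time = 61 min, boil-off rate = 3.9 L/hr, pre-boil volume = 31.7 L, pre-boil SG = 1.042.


V_post = V_pre − rate·(t/60);  SG_post = 1 + (SG_pre−1)·V_pre/V_post
V_post = 31.7 − 3.9·(61/60) = 27.7350
SG_post = 1 + (1.042 − 1)·31.7/27.7350

1.0480


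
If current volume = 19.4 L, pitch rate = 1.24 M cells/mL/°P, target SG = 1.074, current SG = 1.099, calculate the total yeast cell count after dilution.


V_w = V·((SG_c−1)/(SG_t−1)−1);  °P = 259 − 259/SG_t;  cells = rate·(V+V_w)·°P
V_w = 19.4·((1.099−1)/(1.074−1)−1) = 6.5541
V_final = 19.4 + 6.5541 = 25.9541
°P = 259 − 259/1.074 = 17.8454
cells = 1.24·25.9541·17.8454

574.3202 billion cells


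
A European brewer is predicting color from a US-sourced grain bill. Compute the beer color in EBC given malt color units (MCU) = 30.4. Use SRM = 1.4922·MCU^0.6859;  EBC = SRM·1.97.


SRM = 1.4922·30.4^0.6859 = 15.5214
EBC = 15.5214·1.97

30.5771 EBC


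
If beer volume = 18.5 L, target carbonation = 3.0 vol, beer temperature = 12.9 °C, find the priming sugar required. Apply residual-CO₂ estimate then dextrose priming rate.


residual = 14.695·(0.01821 + 0.09011·e^(−0.04·T));  sugar = (target − residual)·4.0·V
residual = 14.695·(0.01821 + 0.09011·e^(−0.04·12.9)) = 1.0580
sugar = (3.0 − 1.0580)·4.0·18.5

143.7083 g


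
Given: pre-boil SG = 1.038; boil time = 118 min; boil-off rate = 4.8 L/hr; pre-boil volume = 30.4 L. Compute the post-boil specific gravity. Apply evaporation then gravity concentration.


V_post = V_pre − rate·(t/60);  SG_post = 1 + (SG_pre−1)·V_pre/V_post
V_post = 30.4 − 4.8·(118/60) = 20.9600
SG_post = 1 + (1.038 − 1)·30.4/20.9600

1.0551


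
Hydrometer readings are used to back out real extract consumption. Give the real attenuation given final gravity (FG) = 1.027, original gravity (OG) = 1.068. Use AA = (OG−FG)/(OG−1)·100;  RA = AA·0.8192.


AA = (1.068 − 1.027)/(1.068 − 1)·100 = 60.2941
RA = 60.2941·0.8192

49.3929 %


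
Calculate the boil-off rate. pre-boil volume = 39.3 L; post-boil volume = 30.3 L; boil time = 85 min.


rate = (V_pre − V_post) / (t_min/60)
rate = (39.3 − 30.3) / (85/60)

6.3529 L/hr


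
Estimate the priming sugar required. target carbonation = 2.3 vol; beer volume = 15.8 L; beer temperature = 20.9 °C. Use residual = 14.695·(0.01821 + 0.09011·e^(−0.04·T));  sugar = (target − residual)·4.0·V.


residual = 14.695·(0.01821 + 0.09011·e^(−0.04·20.9)) = 0.8415
sugar = (2.3 − 0.8415)·4.0·15.8

92.1744 g


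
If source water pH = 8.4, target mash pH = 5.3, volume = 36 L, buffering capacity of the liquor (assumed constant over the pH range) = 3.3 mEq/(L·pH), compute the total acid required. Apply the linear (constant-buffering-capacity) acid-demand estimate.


acid = buffering capacity · (pH_source − pH_target) · V
acid = 3.3 · (8.4 − 5.3) · 36

368.2800 mEq


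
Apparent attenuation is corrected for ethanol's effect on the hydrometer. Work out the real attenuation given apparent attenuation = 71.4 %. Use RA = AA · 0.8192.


RA = 71.4 · 0.8192

58.4909 %


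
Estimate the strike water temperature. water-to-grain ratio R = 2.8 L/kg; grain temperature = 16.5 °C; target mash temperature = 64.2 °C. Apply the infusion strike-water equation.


T_strike = (0.41/R)·(T_mash − T_grain) + T_mash
T_strike = (0.41/2.8)·(64.2 − 16.5) + 64.2

71.1846 °C


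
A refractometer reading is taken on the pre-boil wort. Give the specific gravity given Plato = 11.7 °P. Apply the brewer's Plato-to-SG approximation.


SG = 259/(259 − P)
SG = 259/(259 − 11.7)

1.0473


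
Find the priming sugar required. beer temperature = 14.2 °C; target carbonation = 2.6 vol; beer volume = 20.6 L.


residual = 14.695·(0.01821 + 0.09011·e^(−0.04·T));  sugar = (target − residual)·4.0·V
residual = 14.695·(0.01821 + 0.09011·e^(−0.04·14.2)) = 1.0179
sugar = (2.6 − 1.0179)·4.0·20.6

130.3613 g


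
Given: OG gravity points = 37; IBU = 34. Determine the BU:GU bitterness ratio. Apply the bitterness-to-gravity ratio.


BU:GU = IBU / OG_points
BU:GU = 34 / 37

0.9189


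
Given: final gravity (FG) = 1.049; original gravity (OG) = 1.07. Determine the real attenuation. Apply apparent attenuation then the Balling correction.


AA = (OG−FG)/(OG−1)·100;  RA = AA·0.8192
AA = (1.07 − 1.049)/(1.07 − 1)·100 = 30.0000
RA = 30.0000·0.8192

24.5760 %


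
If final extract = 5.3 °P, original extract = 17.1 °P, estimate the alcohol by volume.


SG = 259/(259 − P);  ABV = (OG − FG)·131.25
OG = 259/(259 − 17.1) = 1.0707
FG = 259/(259 − 5.3) = 1.0209
ABV = (1.0707 − 1.0209)·131.25

6.5362 % ABV


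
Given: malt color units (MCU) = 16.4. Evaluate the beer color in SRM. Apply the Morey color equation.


SRM = 1.4922 · MCU^0.6859
SRM = 1.4922 · 16.4^0.6859

10.1646 SRM


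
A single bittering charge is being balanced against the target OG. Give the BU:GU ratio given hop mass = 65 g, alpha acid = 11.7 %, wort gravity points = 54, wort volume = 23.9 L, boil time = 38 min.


U = 1.65·0.000125^(GP/1000)·(1−e^(−0.04t))/4.15;  IBU = (α/100)·m·U·1000/V;  BU:GU = IBU/GP
U = 1.65·0.000125^(54/1000)·(1−e^(−0.04·38))/4.15 = 0.1912
IBU = (11.7/100)·65·0.1912·1000/23.9 = 60.8389
BU:GU = 60.8389/54

1.1266


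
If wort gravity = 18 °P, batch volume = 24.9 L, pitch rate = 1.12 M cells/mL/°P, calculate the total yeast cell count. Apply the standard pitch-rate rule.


cells (billions) = rate · V_L · °P
cells = 1.12 · 24.9 · 18

501.9840 billion cells


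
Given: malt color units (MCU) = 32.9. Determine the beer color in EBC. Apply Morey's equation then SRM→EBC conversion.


SRM = 1.4922·MCU^0.6859;  EBC = SRM·1.97
SRM = 1.4922·32.9^0.6859 = 16.3860
EBC = 16.3860·1.97

32.2803 EBC


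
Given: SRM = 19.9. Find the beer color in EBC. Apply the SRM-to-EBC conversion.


EBC = SRM · 1.97
EBC = 19.9 · 1.97

39.2030 EBC


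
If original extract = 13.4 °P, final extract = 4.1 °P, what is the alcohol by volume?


SG = 259/(259 − P);  ABV = (OG − FG)·131.25
OG = 259/(259 − 13.4) = 1.0546
FG = 259/(259 − 4.1) = 1.0161
ABV = (1.0546 − 1.0161)·131.25

5.0499 % ABV


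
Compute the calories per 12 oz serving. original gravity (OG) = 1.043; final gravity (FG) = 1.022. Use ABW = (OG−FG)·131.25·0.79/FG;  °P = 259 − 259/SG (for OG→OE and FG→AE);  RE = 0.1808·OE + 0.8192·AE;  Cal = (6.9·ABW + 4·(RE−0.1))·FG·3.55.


ABW = (1.043 − 1.022)·131.25·0.79/1.022 = 2.1306
OE = 259 − 259/1.043 = 10.6779 °P
AE = 259 − 259/1.022 = 5.5753 °P
RE = 0.1808·10.6779 + 0.8192·5.5753 = 6.4979 °P
Cal = (6.9·2.1306 + 4·(6.4979−0.1))·1.022·3.55

146.1849 kcal


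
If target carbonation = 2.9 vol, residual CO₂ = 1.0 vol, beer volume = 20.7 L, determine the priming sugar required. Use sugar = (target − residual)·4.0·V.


sugar = (2.9 − 1.0)·4.0·20.7

157.3200 g


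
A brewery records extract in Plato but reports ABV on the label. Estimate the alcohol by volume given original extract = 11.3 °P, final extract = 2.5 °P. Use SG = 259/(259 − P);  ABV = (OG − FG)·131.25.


OG = 259/(259 − 11.3) = 1.0456
FG = 259/(259 − 2.5) = 1.0097
ABV = (1.0456 − 1.0097)·131.25

4.7083 % ABV


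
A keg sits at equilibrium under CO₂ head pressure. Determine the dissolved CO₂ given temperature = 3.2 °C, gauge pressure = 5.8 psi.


vols = (P + 14.695)·(0.01821 + 0.09011·e^(−0.04·T))
vols = (5.8 + 14.695)·(0.01821 + 0.09011·e^(−0.04·3.2))

1.9981 volumes


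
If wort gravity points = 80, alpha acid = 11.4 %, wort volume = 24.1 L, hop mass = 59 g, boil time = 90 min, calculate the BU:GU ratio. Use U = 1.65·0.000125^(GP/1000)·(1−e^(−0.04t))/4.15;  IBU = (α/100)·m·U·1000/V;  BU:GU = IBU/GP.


U = 1.65·0.000125^(80/1000)·(1−e^(−0.04·90))/4.15 = 0.1884
IBU = (11.4/100)·59·0.1884·1000/24.1 = 52.5892
BU:GU = 52.5892/80

0.6574


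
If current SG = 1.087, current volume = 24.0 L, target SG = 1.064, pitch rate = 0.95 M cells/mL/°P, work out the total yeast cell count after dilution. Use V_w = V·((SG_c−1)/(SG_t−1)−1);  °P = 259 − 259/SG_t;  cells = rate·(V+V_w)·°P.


V_w = 24.0·((1.087−1)/(1.064−1)−1) = 8.6250
V_final = 24.0 + 8.6250 = 32.6250
°P = 259 − 259/1.064 = 15.5789
cells = 0.95·32.6250·15.5789

482.8500 billion cells


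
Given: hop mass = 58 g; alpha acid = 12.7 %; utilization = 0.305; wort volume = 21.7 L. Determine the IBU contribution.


IBU = (α/100)·mass·U·1000 / V
IBU = (12.7/100)·58·0.305·1000 / 21.7

103.5313 IBU


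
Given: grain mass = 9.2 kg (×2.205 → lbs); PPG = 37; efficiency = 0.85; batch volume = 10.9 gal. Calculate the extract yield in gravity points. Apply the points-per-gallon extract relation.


points = lbs × PPG × eff / vol
lbs = 9.2 × 2.205 = 20.2860
points = 20.2860 × 37 × 0.85 / 10.9

58.5316 points


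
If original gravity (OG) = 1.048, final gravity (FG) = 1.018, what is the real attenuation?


AA = (OG−FG)/(OG−1)·100;  RA = AA·0.8192
AA = (1.048 − 1.018)/(1.048 − 1)·100 = 62.5000
RA = 62.5000·0.8192

51.2000 %


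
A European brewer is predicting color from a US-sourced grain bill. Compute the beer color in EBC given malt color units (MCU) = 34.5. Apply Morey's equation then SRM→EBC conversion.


SRM = 1.4922·MCU^0.6859;  EBC = SRM·1.97
SRM = 1.4922·34.5^0.6859 = 16.9284
EBC = 16.9284·1.97

33.3490 EBC


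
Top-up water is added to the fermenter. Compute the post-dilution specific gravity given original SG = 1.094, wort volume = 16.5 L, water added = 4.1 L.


SG_new = 1 + (SG_old − 1)·V_old/(V_old + V_water)
pts = (1.094 − 1)·1000·16.5/(16.5 + 4.1) = 75.2913
SG_new = 1 + 75.2913/1000

1.0753


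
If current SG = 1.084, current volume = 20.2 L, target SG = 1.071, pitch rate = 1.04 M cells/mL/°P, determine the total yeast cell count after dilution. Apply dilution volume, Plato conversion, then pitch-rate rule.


V_w = V·((SG_c−1)/(SG_t−1)−1);  °P = 259 − 259/SG_t;  cells = rate·(V+V_w)·°P
V_w = 20.2·((1.084−1)/(1.071−1)−1) = 3.6986
V_final = 20.2 + 3.6986 = 23.8986
°P = 259 − 259/1.071 = 17.1699
cells = 1.04·23.8986·17.1699

426.7507 billion cells


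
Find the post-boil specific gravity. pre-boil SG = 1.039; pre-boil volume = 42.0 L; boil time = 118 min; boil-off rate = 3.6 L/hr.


V_post = V_pre − rate·(t/60);  SG_post = 1 + (SG_pre−1)·V_pre/V_post
V_post = 42.0 − 3.6·(118/60) = 34.9200
SG_post = 1 + (1.039 − 1)·42.0/34.9200

1.0469


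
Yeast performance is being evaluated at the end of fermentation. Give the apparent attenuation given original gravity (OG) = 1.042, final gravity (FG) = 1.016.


AA = (OG − FG)/(OG − 1) · 100
AA = (1.042 − 1.016)/(1.042 − 1) · 100

61.9048 %


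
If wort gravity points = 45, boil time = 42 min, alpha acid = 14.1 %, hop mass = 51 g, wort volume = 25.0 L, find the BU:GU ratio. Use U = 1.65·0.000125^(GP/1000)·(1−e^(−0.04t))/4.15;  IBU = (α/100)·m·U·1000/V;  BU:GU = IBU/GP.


U = 1.65·0.000125^(45/1000)·(1−e^(−0.04·42))/4.15 = 0.2159
IBU = (14.1/100)·51·0.2159·1000/25.0 = 62.0970
BU:GU = 62.0970/45

1.3799


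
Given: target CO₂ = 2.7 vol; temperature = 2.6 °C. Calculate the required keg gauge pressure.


psi = vols/(0.01821 + 0.09011·e^(−0.04·T)) − 14.695
psi = 2.7/(0.01821 + 0.09011·e^(−0.04·2.6)) − 14.695

12.4627 psi


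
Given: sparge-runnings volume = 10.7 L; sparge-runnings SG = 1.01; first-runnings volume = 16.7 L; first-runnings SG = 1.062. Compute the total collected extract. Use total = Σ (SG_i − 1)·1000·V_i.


first = (1.062 − 1)·1000·16.7 = 1035.4000
sparge = (1.01 − 1)·1000·10.7 = 107.0000
total = 1035.4000 + 107.0000

1142.4000 gravity·L


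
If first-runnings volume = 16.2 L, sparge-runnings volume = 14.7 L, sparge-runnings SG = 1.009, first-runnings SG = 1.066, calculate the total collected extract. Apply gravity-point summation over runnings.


total = Σ (SG_i − 1)·1000·V_i
first = (1.066 − 1)·1000·16.2 = 1069.2000
sparge = (1.009 − 1)·1000·14.7 = 132.3000
total = 1069.2000 + 132.3000

1201.5000 gravity·L


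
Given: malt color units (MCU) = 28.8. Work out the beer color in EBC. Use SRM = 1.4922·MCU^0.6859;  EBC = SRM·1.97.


SRM = 1.4922·28.8^0.6859 = 14.9563
EBC = 14.9563·1.97

29.4639 EBC


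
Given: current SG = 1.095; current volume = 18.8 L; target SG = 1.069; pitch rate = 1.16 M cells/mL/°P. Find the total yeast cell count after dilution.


V_w = V·((SG_c−1)/(SG_t−1)−1);  °P = 259 − 259/SG_t;  cells = rate·(V+V_w)·°P
V_w = 18.8·((1.095−1)/(1.069−1)−1) = 7.0841
V_final = 18.8 + 7.0841 = 25.8841
°P = 259 − 259/1.069 = 16.7175
cells = 1.16·25.8841·16.7175

501.9512 billion cells


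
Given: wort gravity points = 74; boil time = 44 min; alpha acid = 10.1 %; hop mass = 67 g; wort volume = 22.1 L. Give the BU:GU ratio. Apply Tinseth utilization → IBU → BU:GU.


U = 1.65·0.000125^(GP/1000)·(1−e^(−0.04t))/4.15;  IBU = (α/100)·m·U·1000/V;  BU:GU = IBU/GP
U = 1.65·0.000125^(74/1000)·(1−e^(−0.04·44))/4.15 = 0.1693
IBU = (10.1/100)·67·0.1693·1000/22.1 = 51.8344
BU:GU = 51.8344/74

0.7005


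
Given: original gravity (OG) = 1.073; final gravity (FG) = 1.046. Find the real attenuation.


AA = (OG−FG)/(OG−1)·100;  RA = AA·0.8192
AA = (1.073 − 1.046)/(1.073 − 1)·100 = 36.9863
RA = 36.9863·0.8192

30.2992 %


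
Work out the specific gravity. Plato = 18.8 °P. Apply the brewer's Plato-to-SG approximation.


SG = 259/(259 − P)
SG = 259/(259 − 18.8)

1.0783


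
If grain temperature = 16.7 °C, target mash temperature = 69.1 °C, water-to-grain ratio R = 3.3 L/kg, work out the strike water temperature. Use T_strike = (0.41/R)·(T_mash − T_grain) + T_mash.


T_strike = (0.41/3.3)·(69.1 − 16.7) + 69.1

75.6103 °C


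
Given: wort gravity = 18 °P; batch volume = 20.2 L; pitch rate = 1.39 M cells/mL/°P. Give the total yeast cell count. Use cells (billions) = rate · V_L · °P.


cells = 1.39 · 20.2 · 18

505.4040 billion cells


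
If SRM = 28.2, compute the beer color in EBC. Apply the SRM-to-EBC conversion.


EBC = SRM · 1.97
EBC = 28.2 · 1.97

55.5540 EBC


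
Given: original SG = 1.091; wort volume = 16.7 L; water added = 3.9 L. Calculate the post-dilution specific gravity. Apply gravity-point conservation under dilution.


SG_new = 1 + (SG_old − 1)·V_old/(V_old + V_water)
pts = (1.091 − 1)·1000·16.7/(16.7 + 3.9) = 73.7718
SG_new = 1 + 73.7718/1000

1.0738


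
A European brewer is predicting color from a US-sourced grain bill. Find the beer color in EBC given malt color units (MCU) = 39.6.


SRM = 1.4922·MCU^0.6859;  EBC = SRM·1.97
SRM = 1.4922·39.6^0.6859 = 18.6074
EBC = 18.6074·1.97

36.6566 EBC


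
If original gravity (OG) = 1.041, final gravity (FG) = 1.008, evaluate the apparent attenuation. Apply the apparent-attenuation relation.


AA = (OG − FG)/(OG − 1) · 100
AA = (1.041 − 1.008)/(1.041 − 1) · 100

80.4878 %


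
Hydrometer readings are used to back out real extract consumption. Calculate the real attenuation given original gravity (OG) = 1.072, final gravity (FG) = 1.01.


AA = (OG−FG)/(OG−1)·100;  RA = AA·0.8192
AA = (1.072 − 1.01)/(1.072 − 1)·100 = 86.1111
RA = 86.1111·0.8192

70.5422 %


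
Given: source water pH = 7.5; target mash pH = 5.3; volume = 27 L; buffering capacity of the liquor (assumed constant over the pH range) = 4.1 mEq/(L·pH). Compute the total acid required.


acid = buffering capacity · (pH_source − pH_target) · V
acid = 4.1 · (7.5 − 5.3) · 27

243.5400 mEq


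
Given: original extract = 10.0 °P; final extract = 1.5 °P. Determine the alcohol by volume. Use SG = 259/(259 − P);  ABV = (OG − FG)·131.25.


OG = 259/(259 − 10.0) = 1.0402
FG = 259/(259 − 1.5) = 1.0058
ABV = (1.0402 − 1.0058)·131.25

4.5065 % ABV


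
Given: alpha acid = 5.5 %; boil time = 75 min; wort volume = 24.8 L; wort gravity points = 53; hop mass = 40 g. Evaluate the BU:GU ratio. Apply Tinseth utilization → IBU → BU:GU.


U = 1.65·0.000125^(GP/1000)·(1−e^(−0.04t))/4.15;  IBU = (α/100)·m·U·1000/V;  BU:GU = IBU/GP
U = 1.65·0.000125^(53/1000)·(1−e^(−0.04·75))/4.15 = 0.2346
IBU = (5.5/100)·40·0.2346·1000/24.8 = 20.8144
BU:GU = 20.8144/53

0.3927


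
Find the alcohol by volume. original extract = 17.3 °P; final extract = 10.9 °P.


SG = 259/(259 − P);  ABV = (OG − FG)·131.25
OG = 259/(259 − 17.3) = 1.0716
FG = 259/(259 − 10.9) = 1.0439
ABV = (1.0716 − 1.0439)·131.25

3.6281 % ABV


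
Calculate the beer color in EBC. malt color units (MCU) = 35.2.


SRM = 1.4922·MCU^0.6859;  EBC = SRM·1.97
SRM = 1.4922·35.2^0.6859 = 17.1633
EBC = 17.1633·1.97

33.8117 EBC


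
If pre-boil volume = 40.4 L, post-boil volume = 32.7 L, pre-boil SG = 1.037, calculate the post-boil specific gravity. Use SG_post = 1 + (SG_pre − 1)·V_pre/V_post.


pts_pre = (1.037 − 1)·1000 = 37.0000
pts_post = 37.0000·40.4/32.7 = 45.7125
SG_post = 1 + 45.7125/1000

1.0457


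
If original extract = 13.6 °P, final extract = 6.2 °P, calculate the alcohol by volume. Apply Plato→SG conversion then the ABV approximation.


SG = 259/(259 − P);  ABV = (OG − FG)·131.25
OG = 259/(259 − 13.6) = 1.0554
FG = 259/(259 − 6.2) = 1.0245
ABV = (1.0554 − 1.0245)·131.25

4.0549 % ABV


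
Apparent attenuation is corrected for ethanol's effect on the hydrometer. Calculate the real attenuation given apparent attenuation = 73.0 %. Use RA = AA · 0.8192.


RA = 73.0 · 0.8192

59.8016 %


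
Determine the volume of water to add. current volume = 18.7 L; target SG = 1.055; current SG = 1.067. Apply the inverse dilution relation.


V_water = V·((SG_curr − 1)/(SG_target − 1) − 1)
V_water = 18.7·((1.067 − 1)/(1.055 − 1) − 1)

4.0800 L


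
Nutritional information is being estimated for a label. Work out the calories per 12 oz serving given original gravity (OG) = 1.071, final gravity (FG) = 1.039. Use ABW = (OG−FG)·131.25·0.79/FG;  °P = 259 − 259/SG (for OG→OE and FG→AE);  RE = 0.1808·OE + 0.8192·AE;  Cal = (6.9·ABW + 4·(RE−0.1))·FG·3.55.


ABW = (1.071 − 1.039)·131.25·0.79/1.039 = 3.1935
OE = 259 − 259/1.071 = 17.1699 °P
AE = 259 − 259/1.039 = 9.7218 °P
RE = 0.1808·17.1699 + 0.8192·9.7218 = 11.0685 °P
Cal = (6.9·3.1935 + 4·(11.0685−0.1))·1.039·3.55

243.1009 kcal


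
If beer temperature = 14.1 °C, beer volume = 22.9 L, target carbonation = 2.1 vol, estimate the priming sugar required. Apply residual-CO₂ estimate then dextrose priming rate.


residual = 14.695·(0.01821 + 0.09011·e^(−0.04·T));  sugar = (target − residual)·4.0·V
residual = 14.695·(0.01821 + 0.09011·e^(−0.04·14.1)) = 1.0210
sugar = (2.1 − 1.0210)·4.0·22.9

98.8408 g


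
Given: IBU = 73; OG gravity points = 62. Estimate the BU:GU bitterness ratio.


BU:GU = IBU / OG_points
BU:GU = 73 / 62

1.1774


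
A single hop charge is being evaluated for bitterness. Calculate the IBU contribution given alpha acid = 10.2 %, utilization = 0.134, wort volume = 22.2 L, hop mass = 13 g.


IBU = (α/100)·mass·U·1000 / V
IBU = (10.2/100)·13·0.134·1000 / 22.2

8.0038 IBU


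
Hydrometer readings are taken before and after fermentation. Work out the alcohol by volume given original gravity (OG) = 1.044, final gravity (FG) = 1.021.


ABV = (OG − FG) · 131.25
ABV = (1.044 − 1.021) · 131.25

3.0188 % ABV


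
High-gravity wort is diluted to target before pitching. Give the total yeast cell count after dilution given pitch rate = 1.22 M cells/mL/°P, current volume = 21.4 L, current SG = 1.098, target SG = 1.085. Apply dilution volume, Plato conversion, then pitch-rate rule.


V_w = V·((SG_c−1)/(SG_t−1)−1);  °P = 259 − 259/SG_t;  cells = rate·(V+V_w)·°P
V_w = 21.4·((1.098−1)/(1.085−1)−1) = 3.2729
V_final = 21.4 + 3.2729 = 24.6729
°P = 259 − 259/1.085 = 20.2903
cells = 1.22·24.6729·20.2903

610.7588 billion cells


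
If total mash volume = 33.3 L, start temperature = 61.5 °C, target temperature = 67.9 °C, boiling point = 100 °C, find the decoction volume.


V_dec = V_total·(T_target − T_start)/(T_boil − T_start)
V_dec = 33.3·(67.9 − 61.5)/(100 − 61.5)

5.5356 L


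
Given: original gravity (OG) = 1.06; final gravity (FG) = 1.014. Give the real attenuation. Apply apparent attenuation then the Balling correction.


AA = (OG−FG)/(OG−1)·100;  RA = AA·0.8192
AA = (1.06 − 1.014)/(1.06 − 1)·100 = 76.6667
RA = 76.6667·0.8192

62.8053 %


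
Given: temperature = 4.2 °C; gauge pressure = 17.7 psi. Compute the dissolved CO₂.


vols = (P + 14.695)·(0.01821 + 0.09011·e^(−0.04·T))
vols = (17.7 + 14.695)·(0.01821 + 0.09011·e^(−0.04·4.2))

3.0576 volumes


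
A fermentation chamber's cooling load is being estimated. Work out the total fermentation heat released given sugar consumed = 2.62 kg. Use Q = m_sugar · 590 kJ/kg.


Q = 2.62 · 590

1545.8000 kJ


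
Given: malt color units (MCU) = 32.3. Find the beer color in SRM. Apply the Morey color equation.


SRM = 1.4922 · MCU^0.6859
SRM = 1.4922 · 32.3^0.6859

16.1804 SRM


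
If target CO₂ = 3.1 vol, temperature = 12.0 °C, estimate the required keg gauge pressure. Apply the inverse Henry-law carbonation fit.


psi = vols/(0.01821 + 0.09011·e^(−0.04·T)) − 14.695
psi = 3.1/(0.01821 + 0.09011·e^(−0.04·12.0)) − 14.695

27.2147 psi


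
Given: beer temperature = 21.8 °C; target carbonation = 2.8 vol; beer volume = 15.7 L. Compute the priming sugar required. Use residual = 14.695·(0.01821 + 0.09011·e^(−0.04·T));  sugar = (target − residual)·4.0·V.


residual = 14.695·(0.01821 + 0.09011·e^(−0.04·21.8)) = 0.8212
sugar = (2.8 − 0.8212)·4.0·15.7

124.2656 g


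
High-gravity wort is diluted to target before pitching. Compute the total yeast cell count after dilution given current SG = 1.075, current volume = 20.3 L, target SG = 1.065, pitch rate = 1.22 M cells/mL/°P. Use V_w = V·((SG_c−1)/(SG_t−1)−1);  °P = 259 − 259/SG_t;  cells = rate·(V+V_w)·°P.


V_w = 20.3·((1.075−1)/(1.065−1)−1) = 3.1231
V_final = 20.3 + 3.1231 = 23.4231
°P = 259 − 259/1.065 = 15.8075
cells = 1.22·23.4231·15.8075

451.7179 billion cells


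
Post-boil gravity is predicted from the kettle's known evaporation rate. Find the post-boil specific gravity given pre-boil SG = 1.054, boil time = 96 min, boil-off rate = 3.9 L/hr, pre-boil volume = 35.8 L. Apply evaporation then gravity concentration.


V_post = V_pre − rate·(t/60);  SG_post = 1 + (SG_pre−1)·V_pre/V_post
V_post = 35.8 − 3.9·(96/60) = 29.5600
SG_post = 1 + (1.054 − 1)·35.8/29.5600

1.0654


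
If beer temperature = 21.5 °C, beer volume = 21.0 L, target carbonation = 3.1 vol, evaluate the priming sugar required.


residual = 14.695·(0.01821 + 0.09011·e^(−0.04·T));  sugar = (target − residual)·4.0·V
residual = 14.695·(0.01821 + 0.09011·e^(−0.04·21.5)) = 0.8279
sugar = (3.1 − 0.8279)·4.0·21.0

190.8536 g


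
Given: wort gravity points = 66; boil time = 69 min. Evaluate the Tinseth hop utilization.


U = 1.65·0.000125^(GP/1000) · (1 − e^(−0.04·t))/4.15
bigness = 1.65·0.000125^(66/1000) = 0.9118
boil_factor = (1 − e^(−0.04·69))/4.15 = 0.2257
U = 0.9118 · 0.2257

0.2058


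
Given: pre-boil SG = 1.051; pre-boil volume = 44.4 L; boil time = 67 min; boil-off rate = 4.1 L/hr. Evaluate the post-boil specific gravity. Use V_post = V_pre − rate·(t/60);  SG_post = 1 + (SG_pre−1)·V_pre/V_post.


V_post = 44.4 − 4.1·(67/60) = 39.8217
SG_post = 1 + (1.051 − 1)·44.4/39.8217

1.0569


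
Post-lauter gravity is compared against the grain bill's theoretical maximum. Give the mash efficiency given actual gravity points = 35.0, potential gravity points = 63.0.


efficiency = actual / potential × 100
efficiency = 35.0 / 63.0 × 100

55.5556 %


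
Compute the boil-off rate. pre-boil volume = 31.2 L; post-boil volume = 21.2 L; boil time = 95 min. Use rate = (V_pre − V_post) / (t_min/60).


rate = (31.2 − 21.2) / (95/60)

6.3158 L/hr


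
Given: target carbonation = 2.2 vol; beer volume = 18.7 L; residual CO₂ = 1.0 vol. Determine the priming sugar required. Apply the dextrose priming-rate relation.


sugar = (target − residual)·4.0·V
sugar = (2.2 − 1.0)·4.0·18.7

89.7600 g


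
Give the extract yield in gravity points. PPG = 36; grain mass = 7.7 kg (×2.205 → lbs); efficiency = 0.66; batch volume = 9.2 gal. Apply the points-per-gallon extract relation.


points = lbs × PPG × eff / vol
lbs = 7.7 × 2.205 = 16.9785
points = 16.9785 × 36 × 0.66 / 9.2

43.8488 points


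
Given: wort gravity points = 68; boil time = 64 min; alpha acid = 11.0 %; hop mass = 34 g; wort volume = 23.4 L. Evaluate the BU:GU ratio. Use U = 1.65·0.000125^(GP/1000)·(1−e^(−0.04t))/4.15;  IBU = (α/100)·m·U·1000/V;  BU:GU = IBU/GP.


U = 1.65·0.000125^(68/1000)·(1−e^(−0.04·64))/4.15 = 0.1991
IBU = (11.0/100)·34·0.1991·1000/23.4 = 31.8229
BU:GU = 31.8229/68

0.4680


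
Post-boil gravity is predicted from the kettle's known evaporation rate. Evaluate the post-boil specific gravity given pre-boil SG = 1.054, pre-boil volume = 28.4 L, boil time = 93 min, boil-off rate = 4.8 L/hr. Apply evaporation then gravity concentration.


V_post = V_pre − rate·(t/60);  SG_post = 1 + (SG_pre−1)·V_pre/V_post
V_post = 28.4 − 4.8·(93/60) = 20.9600
SG_post = 1 + (1.054 − 1)·28.4/20.9600

1.0732


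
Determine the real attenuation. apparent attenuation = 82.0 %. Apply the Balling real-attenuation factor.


RA = AA · 0.8192
RA = 82.0 · 0.8192

67.1744 %


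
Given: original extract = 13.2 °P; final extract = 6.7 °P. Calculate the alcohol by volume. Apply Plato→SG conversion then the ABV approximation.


SG = 259/(259 − P);  ABV = (OG − FG)·131.25
OG = 259/(259 − 13.2) = 1.0537
FG = 259/(259 − 6.7) = 1.0266
ABV = (1.0537 − 1.0266)·131.25

3.5630 % ABV


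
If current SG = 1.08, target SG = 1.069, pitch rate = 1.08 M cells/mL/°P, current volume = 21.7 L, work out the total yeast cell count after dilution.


V_w = V·((SG_c−1)/(SG_t−1)−1);  °P = 259 − 259/SG_t;  cells = rate·(V+V_w)·°P
V_w = 21.7·((1.08−1)/(1.069−1)−1) = 3.4594
V_final = 21.7 + 3.4594 = 25.1594
°P = 259 − 259/1.069 = 16.7175
cells = 1.08·25.1594·16.7175

454.2506 billion cells


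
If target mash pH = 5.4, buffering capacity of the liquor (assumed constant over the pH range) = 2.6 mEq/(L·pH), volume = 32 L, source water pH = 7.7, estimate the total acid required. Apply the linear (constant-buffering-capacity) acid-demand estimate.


acid = buffering capacity · (pH_source − pH_target) · V
acid = 2.6 · (7.7 − 5.4) · 32

191.3600 mEq


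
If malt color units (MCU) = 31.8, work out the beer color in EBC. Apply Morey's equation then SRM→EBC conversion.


SRM = 1.4922·MCU^0.6859;  EBC = SRM·1.97
SRM = 1.4922·31.8^0.6859 = 16.0082
EBC = 16.0082·1.97

31.5361 EBC


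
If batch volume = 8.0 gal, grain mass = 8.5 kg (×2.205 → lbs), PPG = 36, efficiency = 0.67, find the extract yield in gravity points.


points = lbs × PPG × eff / vol
lbs = 8.5 × 2.205 = 18.7425
points = 18.7425 × 36 × 0.67 / 8.0

56.5086 points


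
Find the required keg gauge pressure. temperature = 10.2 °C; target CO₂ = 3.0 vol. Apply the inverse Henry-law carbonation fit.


psi = vols/(0.01821 + 0.09011·e^(−0.04·T)) − 14.695
psi = 3.0/(0.01821 + 0.09011·e^(−0.04·10.2)) − 14.695

23.7019 psi
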